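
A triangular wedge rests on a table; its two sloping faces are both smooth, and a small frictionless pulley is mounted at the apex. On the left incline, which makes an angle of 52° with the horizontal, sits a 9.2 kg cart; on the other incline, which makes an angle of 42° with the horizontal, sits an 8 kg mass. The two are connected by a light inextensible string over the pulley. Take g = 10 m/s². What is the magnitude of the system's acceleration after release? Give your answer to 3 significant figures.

Resolve each weight along its own incline: the 9.2 kg mass has component 9.2 × 10 × sin 52° = 72.497 N down its slope, and the 8 kg mass has 8 × 10 × sin 42° = 53.530 N down its slope.
The 9.2 kg side's 72.497 N exceeds the other side's 53.530 N, so that mass slides down and the 8 kg mass slides up. Taking that direction as positive, Newton's second law for the whole system gives 72.497 − 53.530 = (9.2 + 8) a, so a = 18.967 / 17.2 = 1.1027 m/s².

1.10 m/s²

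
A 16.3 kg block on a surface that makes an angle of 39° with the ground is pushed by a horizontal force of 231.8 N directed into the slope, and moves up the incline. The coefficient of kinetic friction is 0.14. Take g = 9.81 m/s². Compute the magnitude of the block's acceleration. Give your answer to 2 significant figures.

The horizontal push has components F cos 39° = 231.8 × 0.7771 = 180.132 N up the incline and F sin 39° = 231.8 × 0.6293 = 145.872 N pressing into the surface.
The normal force is therefore N = mg cos 39° + F sin 39° = 124.261 + 145.872 = 270.133 N, and kinetic friction down the slope is μN = 0.14 × 270.133 = 37.819 N.
Along the incline: F cos 39° − mg sin 39° − μN = ma, so 180.132 − 100.627 − 37.819 = 16.3 a, giving a = 2.5574 m/s².

2.6 m/s²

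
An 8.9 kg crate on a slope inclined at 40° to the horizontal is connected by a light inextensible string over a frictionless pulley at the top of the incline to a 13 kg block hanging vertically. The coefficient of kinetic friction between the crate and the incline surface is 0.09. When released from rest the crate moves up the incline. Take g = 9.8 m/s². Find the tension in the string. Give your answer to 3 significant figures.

88.6 N

For the crate on the incline: the weight component along the slope is m₁g sin 40° = 8.9 × 9.8 × 0.6428 = 56.065 N and the normal force is N = m₁g cos 40° = 66.814 N.
Kinetic friction opposes the crate's motion up the incline: f = μN = 0.09 × 66.814 = 6.013 N acting down the slope.
Newton's second law for the crate (up-slope positive): T − 56.065 − 6.013 = 8.9 a. For the hanging block (downward positive): 13 × 9.8 − T = 13 a.
Adding the two equations eliminates T: 65.322 = 21.9 a, so a = 2.9827 m/s².
Then from the hanging block's equation, T = 13 × (9.8 − 2.9827) = 88.625 N.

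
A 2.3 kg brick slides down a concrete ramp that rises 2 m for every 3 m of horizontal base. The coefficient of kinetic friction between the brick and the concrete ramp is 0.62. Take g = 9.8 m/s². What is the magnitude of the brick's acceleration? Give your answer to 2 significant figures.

0.38 m/s²

Resolving the weight along the incline: the component pulling the brick down the slope is mg sin 33.69° = 2.3 × 9.8 × 0.5547 = 12.503 N, and the normal force is N = mg cos 33.69° = 2.3 × 9.8 × 0.8321 = 18.756 N.
Kinetic friction acts up the slope with magnitude f = μN = 0.62 × 18.756 = 11.629 N.
Net force along the incline is 12.503 − 11.629 = 0.874 N, so a = 0.874 / 2.3 = 0.3800 m/s².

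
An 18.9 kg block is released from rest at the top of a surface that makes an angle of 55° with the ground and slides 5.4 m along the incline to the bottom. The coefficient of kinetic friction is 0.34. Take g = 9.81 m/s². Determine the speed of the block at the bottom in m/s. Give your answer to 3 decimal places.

8.132 m/s

The weight component along the incline is mg sin 55° = 151.878 N and the normal force is N = mg cos 55° = 106.346 N.
Friction up the slope is f = μN = 0.34 × 106.346 = 36.158 N, so the net downslope force is 151.878 − 36.158 = 115.720 N and a = 115.720 / 18.9 = 6.1228 m/s².
Starting from rest over a distance of 5.4 m, v² = 2aL = 2 × 6.1228 × 5.4 = 66.1262, so v = 8.1318 m/s.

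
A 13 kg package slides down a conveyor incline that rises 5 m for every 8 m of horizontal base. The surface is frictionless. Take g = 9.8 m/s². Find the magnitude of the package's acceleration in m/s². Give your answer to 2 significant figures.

Resolving the weight along the incline: the component pulling the package down the slope is mg sin 32.01° = 13 × 9.8 × 0.5300 = 67.522 N, and the normal force is N = mg cos 32.01° = 13 × 9.8 × 0.8480 = 108.035 N.
With no friction the net force along the incline is 67.522 N, so a = g sin 32.01° = 67.522 / 13 = 5.1940 m/s².

5.2 m/s²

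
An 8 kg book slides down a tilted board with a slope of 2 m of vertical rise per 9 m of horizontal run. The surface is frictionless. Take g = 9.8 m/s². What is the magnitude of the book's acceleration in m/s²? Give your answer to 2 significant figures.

Resolving the weight along the incline: the component pulling the book down the slope is mg sin 12.53° = 8 × 9.8 × 0.2169 = 17.005 N, and the normal force is N = mg cos 12.53° = 8 × 9.8 × 0.9762 = 76.534 N.
With no friction the net force along the incline is 17.005 N, so a = g sin 12.53° = 17.005 / 8 = 2.1256 m/s².

2.1 m/s²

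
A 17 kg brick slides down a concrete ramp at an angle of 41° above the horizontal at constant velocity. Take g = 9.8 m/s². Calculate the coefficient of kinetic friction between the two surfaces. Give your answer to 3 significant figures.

0.869

At constant velocity the net force along the incline is zero: mg sin 41° = μ mg cos 41°.
So μ = tan 41° = 0.6561 / 0.7547 = 0.8694.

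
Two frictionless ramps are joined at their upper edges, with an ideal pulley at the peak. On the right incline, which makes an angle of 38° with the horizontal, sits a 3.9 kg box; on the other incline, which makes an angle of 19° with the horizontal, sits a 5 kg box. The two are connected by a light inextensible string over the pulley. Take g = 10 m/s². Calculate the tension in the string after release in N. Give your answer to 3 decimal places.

Resolve each weight along its own incline: the 3.9 kg mass has component 3.9 × 10 × sin 38° = 24.011 N down its slope, and the 5 kg mass has 5 × 10 × sin 19° = 16.278 N down its slope.
The 3.9 kg side's 24.011 N exceeds the other side's 16.278 N, so that mass slides down and the 5 kg mass slides up. Taking that direction as positive, Newton's second law for the whole system gives 24.011 − 16.278 = (3.9 + 5) a, so a = 7.733 / 8.9 = 0.8689 m/s².
For the 5 kg mass (up-slope positive): T − 16.278 = 5 × 0.8689, so T = 20.622 N.

20.622 N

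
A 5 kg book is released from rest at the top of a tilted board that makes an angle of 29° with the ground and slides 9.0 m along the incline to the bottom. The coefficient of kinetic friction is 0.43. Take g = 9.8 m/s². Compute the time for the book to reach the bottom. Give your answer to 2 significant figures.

4.1 s

The weight component along the incline is mg sin 29° = 23.756 N and the normal force is N = mg cos 29° = 42.856 N.
Friction up the slope is f = μN = 0.43 × 42.856 = 18.428 N, so the net downslope force is 23.756 − 18.428 = 5.328 N and a = 5.328 / 5 = 1.0656 m/s².
Starting from rest, L = ½at², so t = √(2L/a) = √(2 × 9.0 / 1.0656) = 4.1100 s.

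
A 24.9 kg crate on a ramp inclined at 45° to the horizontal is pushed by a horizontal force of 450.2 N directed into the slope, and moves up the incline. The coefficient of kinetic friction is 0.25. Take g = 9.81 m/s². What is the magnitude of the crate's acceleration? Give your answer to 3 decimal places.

The horizontal push has components F cos 45° = 450.2 × 0.7071 = 318.336 N up the incline and F sin 45° = 450.2 × 0.7071 = 318.336 N pressing into the surface.
The normal force is therefore N = mg cos 45° + F sin 45° = 172.723 + 318.336 = 491.059 N, and kinetic friction down the slope is μN = 0.25 × 491.059 = 122.765 N.
Along the incline: F cos 45° − mg sin 45° − μN = ma, so 318.336 − 172.723 − 122.765 = 24.9 a, giving a = 0.9176 m/s².

0.918 m/s²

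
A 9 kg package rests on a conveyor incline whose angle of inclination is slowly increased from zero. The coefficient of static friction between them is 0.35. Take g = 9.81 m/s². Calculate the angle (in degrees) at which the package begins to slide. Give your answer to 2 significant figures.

At the threshold of sliding, static friction is at its maximum μ_s N and exactly balances the weight component along the incline: mg sin θ = μ_s mg cos θ.
Hence tan θ = μ_s = 0.35, so θ = arctan(0.35) = 19.2900°.

19°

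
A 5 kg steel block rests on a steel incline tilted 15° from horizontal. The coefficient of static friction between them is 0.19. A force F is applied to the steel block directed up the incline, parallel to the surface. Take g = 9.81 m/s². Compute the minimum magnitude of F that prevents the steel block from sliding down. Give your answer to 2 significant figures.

The normal force is N = mg cos 15° = 47.379 N. With F at its minimum the steel block is on the verge of sliding down, so static friction is at its maximum μ_s N = 0.19 × 47.379 = 9.002 N and acts up the slope.
Equilibrium along the incline: F + μ_s N = mg sin 15°, so F = 12.695 − 9.002 = 3.693 N.

3.7 N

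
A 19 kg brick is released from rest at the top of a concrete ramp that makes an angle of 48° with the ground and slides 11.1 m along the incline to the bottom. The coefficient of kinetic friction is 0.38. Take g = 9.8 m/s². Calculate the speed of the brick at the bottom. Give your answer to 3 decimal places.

The weight component along the incline is mg sin 48° = 138.374 N and the normal force is N = mg cos 48° = 124.592 N.
Friction up the slope is f = μN = 0.38 × 124.592 = 47.345 N, so the net downslope force is 138.374 − 47.345 = 91.029 N and a = 91.029 / 19 = 4.7910 m/s².
Starting from rest over a distance of 11.1 m, v² = 2aL = 2 × 4.7910 × 11.1 = 106.3602, so v = 10.3131 m/s.

10.313 m/s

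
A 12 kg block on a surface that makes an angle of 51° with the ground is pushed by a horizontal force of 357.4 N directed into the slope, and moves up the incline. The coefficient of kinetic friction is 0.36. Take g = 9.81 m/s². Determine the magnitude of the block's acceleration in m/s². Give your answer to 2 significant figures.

0.56 m/s²

The horizontal push has components F cos 51° = 357.4 × 0.6293 = 224.912 N up the incline and F sin 51° = 357.4 × 0.7771 = 277.736 N pressing into the surface.
The normal force is therefore N = mg cos 51° + F sin 51° = 74.081 + 277.736 = 351.817 N, and kinetic friction down the slope is μN = 0.36 × 351.817 = 126.654 N.
Along the incline: F cos 51° − mg sin 51° − μN = ma, so 224.912 − 91.480 − 126.654 = 12 a, giving a = 0.5648 m/s².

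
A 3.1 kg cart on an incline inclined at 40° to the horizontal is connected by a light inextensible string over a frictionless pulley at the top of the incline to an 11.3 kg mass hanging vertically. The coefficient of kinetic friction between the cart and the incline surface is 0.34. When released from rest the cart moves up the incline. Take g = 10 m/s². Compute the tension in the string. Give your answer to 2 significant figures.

46 N

For the cart on the incline: the weight component along the slope is m₁g sin 40° = 3.1 × 10 × 0.6428 = 19.927 N and the normal force is N = m₁g cos 40° = 23.747 N.
Kinetic friction opposes the cart's motion up the incline: f = μN = 0.34 × 23.747 = 8.074 N acting down the slope.
Newton's second law for the cart (up-slope positive): T − 19.927 − 8.074 = 3.1 a. For the hanging mass (downward positive): 11.3 × 10 − T = 11.3 a.
Adding the two equations eliminates T: 84.999 = 14.4 a, so a = 5.9027 m/s².
Then from the hanging mass's equation, T = 11.3 × (10 − 5.9027) = 46.299 N.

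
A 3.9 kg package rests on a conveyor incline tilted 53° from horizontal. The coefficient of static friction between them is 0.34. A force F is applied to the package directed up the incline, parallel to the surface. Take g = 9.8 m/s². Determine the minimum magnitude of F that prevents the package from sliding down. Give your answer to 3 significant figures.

The normal force is N = mg cos 53° = 23.001 N. With F at its minimum the package is on the verge of sliding down, so static friction is at its maximum μ_s N = 0.34 × 23.001 = 7.820 N and acts up the slope.
Equilibrium along the incline: F + μ_s N = mg sin 53°, so F = 30.524 − 7.820 = 22.704 N.

22.7 N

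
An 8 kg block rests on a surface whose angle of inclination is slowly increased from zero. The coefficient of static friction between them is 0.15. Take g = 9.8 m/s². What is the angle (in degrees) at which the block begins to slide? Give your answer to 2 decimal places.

At the threshold of sliding, static friction is at its maximum μ_s N and exactly balances the weight component along the incline: mg sin θ = μ_s mg cos θ.
Hence tan θ = μ_s = 0.15, so θ = arctan(0.15) = 8.5308°.

8.53°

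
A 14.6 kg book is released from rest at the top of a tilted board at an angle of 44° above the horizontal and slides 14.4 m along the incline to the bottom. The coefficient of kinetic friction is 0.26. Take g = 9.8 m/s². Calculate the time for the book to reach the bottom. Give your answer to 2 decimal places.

2.41 s

The weight component along the incline is mg sin 44° = 99.392 N and the normal force is N = mg cos 44° = 102.923 N.
Friction up the slope is f = μN = 0.26 × 102.923 = 26.760 N, so the net downslope force is 99.392 − 26.760 = 72.632 N and a = 72.632 / 14.6 = 4.9748 m/s².
Starting from rest, L = ½at², so t = √(2L/a) = √(2 × 14.4 / 4.9748) = 2.4061 s.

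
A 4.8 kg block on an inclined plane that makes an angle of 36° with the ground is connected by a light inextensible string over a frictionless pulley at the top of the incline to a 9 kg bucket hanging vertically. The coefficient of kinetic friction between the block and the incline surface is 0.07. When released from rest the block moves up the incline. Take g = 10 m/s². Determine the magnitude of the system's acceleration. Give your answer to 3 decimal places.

4.280 m/s²

For the block on the incline: the weight component along the slope is m₁g sin 36° = 4.8 × 10 × 0.5878 = 28.214 N and the normal force is N = m₁g cos 36° = 38.833 N.
Kinetic friction opposes the block's motion up the incline: f = μN = 0.07 × 38.833 = 2.718 N acting down the slope.
Newton's second law for the block (up-slope positive): T − 28.214 − 2.718 = 4.8 a. For the hanging bucket (downward positive): 9 × 10 − T = 9 a.
Adding the two equations eliminates T: 59.068 = 13.8 a, so a = 4.2803 m/s².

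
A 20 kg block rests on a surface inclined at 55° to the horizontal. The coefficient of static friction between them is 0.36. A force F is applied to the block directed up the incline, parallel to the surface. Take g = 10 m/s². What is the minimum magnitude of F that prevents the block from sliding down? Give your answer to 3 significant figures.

The normal force is N = mg cos 55° = 114.715 N. With F at its minimum the block is on the verge of sliding down, so static friction is at its maximum μ_s N = 0.36 × 114.715 = 41.297 N and acts up the slope.
Equilibrium along the incline: F + μ_s N = mg sin 55°, so F = 163.830 − 41.297 = 122.533 N.

123 N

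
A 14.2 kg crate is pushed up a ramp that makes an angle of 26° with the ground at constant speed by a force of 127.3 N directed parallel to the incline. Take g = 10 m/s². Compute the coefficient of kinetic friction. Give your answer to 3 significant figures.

0.510

At constant speed ΣF = 0 along the incline. The applied 127.3 N acts up the slope; the weight component mg sin 26° = 62.249 N and kinetic friction μN both act down the slope.
So 127.3 = 62.249 + μ × 127.629, giving μ = (127.3 − 62.249) / 127.629 = 0.5097.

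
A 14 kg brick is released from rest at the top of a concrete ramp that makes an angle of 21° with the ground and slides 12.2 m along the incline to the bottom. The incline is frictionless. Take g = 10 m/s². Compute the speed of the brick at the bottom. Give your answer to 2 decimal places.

The weight component along the incline is mg sin 21° = 50.172 N and the normal force is N = mg cos 21° = 130.701 N.
With no friction, a = g sin 21° = 3.5837 m/s².
Starting from rest over a distance of 12.2 m, v² = 2aL = 2 × 3.5837 × 12.2 = 87.4423, so v = 9.3511 m/s.

9.35 m/s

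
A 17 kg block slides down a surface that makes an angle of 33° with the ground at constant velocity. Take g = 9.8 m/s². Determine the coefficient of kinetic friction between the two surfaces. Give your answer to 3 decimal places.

At constant velocity the net force along the incline is zero: mg sin 33° = μ mg cos 33°.
So μ = tan 33° = 0.5446 / 0.8387 = 0.6493.

0.649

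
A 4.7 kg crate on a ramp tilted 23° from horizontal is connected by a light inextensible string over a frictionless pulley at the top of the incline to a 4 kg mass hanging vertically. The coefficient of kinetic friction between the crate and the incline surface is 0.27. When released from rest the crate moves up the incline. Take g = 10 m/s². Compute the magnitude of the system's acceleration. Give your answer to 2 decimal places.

For the crate on the incline: the weight component along the slope is m₁g sin 23° = 4.7 × 10 × 0.3907 = 18.363 N and the normal force is N = m₁g cos 23° = 43.264 N.
Kinetic friction opposes the crate's motion up the incline: f = μN = 0.27 × 43.264 = 11.681 N acting down the slope.
Newton's second law for the crate (up-slope positive): T − 18.363 − 11.681 = 4.7 a. For the hanging mass (downward positive): 4 × 10 − T = 4 a.
Adding the two equations eliminates T: 9.956 = 8.7 a, so a = 1.1444 m/s².

1.14 m/s²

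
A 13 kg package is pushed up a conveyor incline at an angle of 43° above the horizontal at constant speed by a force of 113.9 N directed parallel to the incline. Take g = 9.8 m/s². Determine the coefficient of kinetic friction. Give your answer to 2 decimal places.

0.29

At constant speed ΣF = 0 along the incline. The applied 113.9 N acts up the slope; the weight component mg sin 43° = 86.887 N and kinetic friction μN both act down the slope.
So 113.9 = 86.887 + μ × 93.174, giving μ = (113.9 − 86.887) / 93.174 = 0.2899.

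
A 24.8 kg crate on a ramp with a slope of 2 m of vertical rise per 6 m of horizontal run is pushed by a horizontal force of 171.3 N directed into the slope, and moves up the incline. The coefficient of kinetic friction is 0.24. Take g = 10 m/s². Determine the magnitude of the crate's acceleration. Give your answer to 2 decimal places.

0.59 m/s²

The horizontal push has components F cos 18.43° = 171.3 × 0.9487 = 162.512 N up the incline and F sin 18.43° = 171.3 × 0.3162 = 54.165 N pressing into the surface.
The normal force is therefore N = mg cos 18.43° + F sin 18.43° = 235.278 + 54.165 = 289.443 N, and kinetic friction down the slope is μN = 0.24 × 289.443 = 69.466 N.
Along the incline: F cos 18.43° − mg sin 18.43° − μN = ma, so 162.512 − 78.418 − 69.466 = 24.8 a, giving a = 0.5898 m/s².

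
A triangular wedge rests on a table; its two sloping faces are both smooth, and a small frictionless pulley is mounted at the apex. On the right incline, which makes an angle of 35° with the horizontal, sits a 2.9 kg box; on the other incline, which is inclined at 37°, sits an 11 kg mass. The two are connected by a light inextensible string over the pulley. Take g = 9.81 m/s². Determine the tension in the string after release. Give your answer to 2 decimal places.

Resolve each weight along its own incline: the 2.9 kg mass has component 2.9 × 9.81 × sin 35° = 16.318 N down its slope, and the 11 kg mass has 11 × 9.81 × sin 37° = 64.942 N down its slope.
The 11 kg side's 64.942 N exceeds the other side's 16.318 N, so that mass slides down and the 2.9 kg mass slides up. Taking that direction as positive, Newton's second law for the whole system gives 64.942 − 16.318 = (2.9 + 11) a, so a = 48.624 / 13.9 = 3.4981 m/s².
For the 2.9 kg mass (up-slope positive): T − 16.318 = 2.9 × 3.4981, so T = 26.462 N.

26.46 N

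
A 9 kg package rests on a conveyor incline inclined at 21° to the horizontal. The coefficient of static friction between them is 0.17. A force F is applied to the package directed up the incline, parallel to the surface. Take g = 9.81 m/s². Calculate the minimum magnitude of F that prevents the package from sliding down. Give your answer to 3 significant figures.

The normal force is N = mg cos 21° = 82.426 N. With F at its minimum the package is on the verge of sliding down, so static friction is at its maximum μ_s N = 0.17 × 82.426 = 14.012 N and acts up the slope.
Equilibrium along the incline: F + μ_s N = mg sin 21°, so F = 31.640 − 14.012 = 17.628 N.

17.6 N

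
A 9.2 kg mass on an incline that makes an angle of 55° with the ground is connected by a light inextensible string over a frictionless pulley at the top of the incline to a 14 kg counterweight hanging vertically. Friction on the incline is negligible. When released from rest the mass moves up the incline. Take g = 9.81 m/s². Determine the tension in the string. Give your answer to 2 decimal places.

For the mass on the incline: the weight component along the slope is m₁g sin 55° = 9.2 × 9.81 × 0.8192 = 73.934 N and the normal force is N = m₁g cos 55° = 51.766 N.
Newton's second law for the mass (up-slope positive): T − 73.934 = 9.2 a. For the hanging counterweight (downward positive): 14 × 9.81 − T = 14 a.
Adding the two equations eliminates T: 63.406 = 23.2 a, so a = 2.7330 m/s².
Then from the hanging counterweight's equation, T = 14 × (9.81 − 2.7330) = 99.078 N.

99.08 N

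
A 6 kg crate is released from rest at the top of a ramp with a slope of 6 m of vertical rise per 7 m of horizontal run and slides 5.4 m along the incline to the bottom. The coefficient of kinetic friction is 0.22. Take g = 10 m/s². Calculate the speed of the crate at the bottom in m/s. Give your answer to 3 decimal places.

7.228 m/s

The weight component along the incline is mg sin 40.60° = 39.047 N and the normal force is N = mg cos 40.60° = 45.555 N.
Friction up the slope is f = μN = 0.22 × 45.555 = 10.022 N, so the net downslope force is 39.047 − 10.022 = 29.025 N and a = 29.025 / 6 = 4.8375 m/s².
Starting from rest over a distance of 5.4 m, v² = 2aL = 2 × 4.8375 × 5.4 = 52.2450, so v = 7.2281 m/s.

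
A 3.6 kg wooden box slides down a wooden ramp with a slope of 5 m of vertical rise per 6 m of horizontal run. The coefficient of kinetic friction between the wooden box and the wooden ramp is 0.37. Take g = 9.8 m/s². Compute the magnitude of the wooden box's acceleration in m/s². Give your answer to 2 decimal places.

Resolving the weight along the incline: the component pulling the wooden box down the slope is mg sin 39.81° = 3.6 × 9.8 × 0.6402 = 22.586 N, and the normal force is N = mg cos 39.81° = 3.6 × 9.8 × 0.7682 = 27.102 N.
Kinetic friction acts up the slope with magnitude f = μN = 0.37 × 27.102 = 10.028 N.
Net force along the incline is 22.586 − 10.028 = 12.558 N, so a = 12.558 / 3.6 = 3.4883 m/s².

3.49 m/s²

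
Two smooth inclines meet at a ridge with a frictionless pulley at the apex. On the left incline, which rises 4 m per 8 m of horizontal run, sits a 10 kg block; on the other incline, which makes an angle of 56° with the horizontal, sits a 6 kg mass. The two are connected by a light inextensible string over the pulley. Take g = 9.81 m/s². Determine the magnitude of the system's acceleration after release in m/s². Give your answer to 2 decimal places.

0.31 m/s²

Resolve each weight along its own incline: the 10 kg mass has component 10 × 9.81 × sin 26.57° = 43.872 N down its slope, and the 6 kg mass has 6 × 9.81 × sin 56° = 48.797 N down its slope.
The 6 kg side's 48.797 N exceeds the other side's 43.872 N, so that mass slides down and the 10 kg mass slides up. Taking that direction as positive, Newton's second law for the whole system gives 48.797 − 43.872 = (10 + 6) a, so a = 4.925 / 16 = 0.3078 m/s².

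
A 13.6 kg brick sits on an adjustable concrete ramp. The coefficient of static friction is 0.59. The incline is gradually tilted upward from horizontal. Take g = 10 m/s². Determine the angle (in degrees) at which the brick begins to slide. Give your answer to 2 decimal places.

30.54°

At the threshold of sliding, static friction is at its maximum μ_s N and exactly balances the weight component along the incline: mg sin θ = μ_s mg cos θ.
Hence tan θ = μ_s = 0.59, so θ = arctan(0.59) = 30.5406°.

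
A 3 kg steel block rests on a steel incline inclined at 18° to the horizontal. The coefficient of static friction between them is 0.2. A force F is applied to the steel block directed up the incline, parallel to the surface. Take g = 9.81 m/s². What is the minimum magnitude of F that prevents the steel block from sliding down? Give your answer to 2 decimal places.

3.50 N

The normal force is N = mg cos 18° = 27.990 N. With F at its minimum the steel block is on the verge of sliding down, so static friction is at its maximum μ_s N = 0.2 × 27.990 = 5.598 N and acts up the slope.
Equilibrium along the incline: F + μ_s N = mg sin 18°, so F = 9.094 − 5.598 = 3.496 N.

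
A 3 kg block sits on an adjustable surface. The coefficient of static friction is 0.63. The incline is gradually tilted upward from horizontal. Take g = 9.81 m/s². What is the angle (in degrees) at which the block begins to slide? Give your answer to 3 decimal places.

At the threshold of sliding, static friction is at its maximum μ_s N and exactly balances the weight component along the incline: mg sin θ = μ_s mg cos θ.
Hence tan θ = μ_s = 0.63, so θ = arctan(0.63) = 32.2109°.

32.211°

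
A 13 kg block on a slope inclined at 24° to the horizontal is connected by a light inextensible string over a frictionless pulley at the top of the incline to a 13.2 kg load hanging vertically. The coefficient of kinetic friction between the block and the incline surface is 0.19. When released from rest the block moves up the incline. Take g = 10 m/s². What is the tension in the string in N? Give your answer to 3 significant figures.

For the block on the incline: the weight component along the slope is m₁g sin 24° = 13 × 10 × 0.4067 = 52.871 N and the normal force is N = m₁g cos 24° = 118.761 N.
Kinetic friction opposes the block's motion up the incline: f = μN = 0.19 × 118.761 = 22.565 N acting down the slope.
Newton's second law for the block (up-slope positive): T − 52.871 − 22.565 = 13 a. For the hanging load (downward positive): 13.2 × 10 − T = 13.2 a.
Adding the two equations eliminates T: 56.564 = 26.2 a, so a = 2.1589 m/s².
Then from the hanging load's equation, T = 13.2 × (10 − 2.1589) = 103.503 N.

104 N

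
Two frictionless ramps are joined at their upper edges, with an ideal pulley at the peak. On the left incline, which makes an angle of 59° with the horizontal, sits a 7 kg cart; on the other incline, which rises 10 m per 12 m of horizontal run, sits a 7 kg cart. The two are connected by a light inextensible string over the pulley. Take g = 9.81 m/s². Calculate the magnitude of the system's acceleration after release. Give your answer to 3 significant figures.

Resolve each weight along its own incline: the 7 kg mass has component 7 × 9.81 × sin 59° = 58.862 N down its slope, and the 7 kg mass has 7 × 9.81 × sin 39.81° = 43.961 N down its slope.
The 7 kg side's 58.862 N exceeds the other side's 43.961 N, so that mass slides down and the 7 kg mass slides up. Taking that direction as positive, Newton's second law for the whole system gives 58.862 − 43.961 = (7 + 7) a, so a = 14.901 / 14 = 1.0644 m/s².

1.06 m/s²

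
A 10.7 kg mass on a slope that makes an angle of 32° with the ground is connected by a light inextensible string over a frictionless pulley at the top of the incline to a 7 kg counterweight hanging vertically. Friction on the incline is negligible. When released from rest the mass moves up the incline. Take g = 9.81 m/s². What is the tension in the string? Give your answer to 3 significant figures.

For the mass on the incline: the weight component along the slope is m₁g sin 32° = 10.7 × 9.81 × 0.5299 = 55.622 N and the normal force is N = m₁g cos 32° = 89.017 N.
Newton's second law for the mass (up-slope positive): T − 55.622 = 10.7 a. For the hanging counterweight (downward positive): 7 × 9.81 − T = 7 a.
Adding the two equations eliminates T: 13.048 = 17.7 a, so a = 0.7372 m/s².
Then from the hanging counterweight's equation, T = 7 × (9.81 − 0.7372) = 63.510 N.

63.5 N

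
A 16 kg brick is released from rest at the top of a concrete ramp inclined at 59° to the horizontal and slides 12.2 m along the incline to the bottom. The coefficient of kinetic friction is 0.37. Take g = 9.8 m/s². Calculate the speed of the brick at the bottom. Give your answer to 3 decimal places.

The weight component along the incline is mg sin 59° = 134.404 N and the normal force is N = mg cos 59° = 80.758 N.
Friction up the slope is f = μN = 0.37 × 80.758 = 29.880 N, so the net downslope force is 134.404 − 29.880 = 104.524 N and a = 104.524 / 16 = 6.5328 m/s².
Starting from rest over a distance of 12.2 m, v² = 2aL = 2 × 6.5328 × 12.2 = 159.4003, so v = 12.6254 m/s.

12.625 m/s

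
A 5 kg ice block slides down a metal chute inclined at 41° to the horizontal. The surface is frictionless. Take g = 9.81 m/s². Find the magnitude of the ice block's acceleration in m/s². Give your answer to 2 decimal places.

Resolving the weight along the incline: the component pulling the ice block down the slope is mg sin 41° = 5 × 9.81 × 0.6561 = 32.182 N, and the normal force is N = mg cos 41° = 5 × 9.81 × 0.7547 = 37.018 N.
With no friction the net force along the incline is 32.182 N, so a = g sin 41° = 32.182 / 5 = 6.4364 m/s².

6.44 m/s²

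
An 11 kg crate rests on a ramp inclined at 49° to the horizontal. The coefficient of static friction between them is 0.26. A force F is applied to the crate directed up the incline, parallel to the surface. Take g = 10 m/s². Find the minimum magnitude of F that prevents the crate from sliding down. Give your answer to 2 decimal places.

64.25 N

The normal force is N = mg cos 49° = 72.166 N. With F at its minimum the crate is on the verge of sliding down, so static friction is at its maximum μ_s N = 0.26 × 72.166 = 18.763 N and acts up the slope.
Equilibrium along the incline: F + μ_s N = mg sin 49°, so F = 83.018 − 18.763 = 64.255 N.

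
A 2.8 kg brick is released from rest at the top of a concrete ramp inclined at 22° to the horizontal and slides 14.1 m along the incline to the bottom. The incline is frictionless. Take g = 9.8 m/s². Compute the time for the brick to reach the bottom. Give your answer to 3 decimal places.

2.772 s

The weight component along the incline is mg sin 22° = 10.279 N and the normal force is N = mg cos 22° = 25.442 N.
With no friction, a = g sin 22° = 3.6711 m/s².
Starting from rest, L = ½at², so t = √(2L/a) = √(2 × 14.1 / 3.6711) = 2.7716 s.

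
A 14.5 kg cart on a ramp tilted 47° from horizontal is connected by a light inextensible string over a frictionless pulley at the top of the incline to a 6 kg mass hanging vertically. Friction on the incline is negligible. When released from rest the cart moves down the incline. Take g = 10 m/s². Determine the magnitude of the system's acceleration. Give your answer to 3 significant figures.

2.25 m/s²

For the cart on the incline: the weight component along the slope is m₁g sin 47° = 14.5 × 10 × 0.7314 = 106.053 N and the normal force is N = m₁g cos 47° = 98.890 N.
Newton's second law for the cart (down-slope positive): 106.053 − T = 14.5 a. For the hanging mass (upward positive): T − 6 × 10 = 6 a.
Adding the two equations eliminates T: 46.053 = 20.5 a, so a = 2.2465 m/s².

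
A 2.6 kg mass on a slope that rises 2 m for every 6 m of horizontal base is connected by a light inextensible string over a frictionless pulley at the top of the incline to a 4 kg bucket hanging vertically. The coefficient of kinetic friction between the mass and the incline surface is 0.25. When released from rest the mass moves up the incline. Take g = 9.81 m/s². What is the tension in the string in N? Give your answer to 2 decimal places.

For the mass on the incline: the weight component along the slope is m₁g sin 18.43° = 2.6 × 9.81 × 0.3162 = 8.065 N and the normal force is N = m₁g cos 18.43° = 24.197 N.
Kinetic friction opposes the mass's motion up the incline: f = μN = 0.25 × 24.197 = 6.049 N acting down the slope.
Newton's second law for the mass (up-slope positive): T − 8.065 − 6.049 = 2.6 a. For the hanging bucket (downward positive): 4 × 9.81 − T = 4 a.
Adding the two equations eliminates T: 25.126 = 6.6 a, so a = 3.8070 m/s².
Then from the hanging bucket's equation, T = 4 × (9.81 − 3.8070) = 24.012 N.

24.01 N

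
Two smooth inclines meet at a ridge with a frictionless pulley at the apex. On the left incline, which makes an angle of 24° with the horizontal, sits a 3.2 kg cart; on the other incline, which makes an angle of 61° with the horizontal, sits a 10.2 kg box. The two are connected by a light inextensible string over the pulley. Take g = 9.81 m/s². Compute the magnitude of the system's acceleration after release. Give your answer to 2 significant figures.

5.6 m/s²

Resolve each weight along its own incline: the 3.2 kg mass has component 3.2 × 9.81 × sin 24° = 12.768 N down its slope, and the 10.2 kg mass has 10.2 × 9.81 × sin 61° = 87.516 N down its slope.
The 10.2 kg side's 87.516 N exceeds the other side's 12.768 N, so that mass slides down and the 3.2 kg mass slides up. Taking that direction as positive, Newton's second law for the whole system gives 87.516 − 12.768 = (3.2 + 10.2) a, so a = 74.748 / 13.4 = 5.5782 m/s².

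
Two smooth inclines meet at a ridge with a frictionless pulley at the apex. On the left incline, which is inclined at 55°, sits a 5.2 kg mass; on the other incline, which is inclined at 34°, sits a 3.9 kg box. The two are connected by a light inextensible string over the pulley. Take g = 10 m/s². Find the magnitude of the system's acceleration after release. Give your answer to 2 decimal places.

2.28 m/s²

Resolve each weight along its own incline: the 5.2 kg mass has component 5.2 × 10 × sin 55° = 42.596 N down its slope, and the 3.9 kg mass has 3.9 × 10 × sin 34° = 21.809 N down its slope.
The 5.2 kg side's 42.596 N exceeds the other side's 21.809 N, so that mass slides down and the 3.9 kg mass slides up. Taking that direction as positive, Newton's second law for the whole system gives 42.596 − 21.809 = (5.2 + 3.9) a, so a = 20.787 / 9.1 = 2.2843 m/s².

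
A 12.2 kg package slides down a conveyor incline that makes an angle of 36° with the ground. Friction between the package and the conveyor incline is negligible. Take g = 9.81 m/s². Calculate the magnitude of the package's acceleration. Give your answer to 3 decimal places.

5.766 m/s²

Resolving the weight along the incline: the component pulling the package down the slope is mg sin 36° = 12.2 × 9.81 × 0.5878 = 70.349 N, and the normal force is N = mg cos 36° = 12.2 × 9.81 × 0.8090 = 96.823 N.
With no friction the net force along the incline is 70.349 N, so a = g sin 36° = 70.349 / 12.2 = 5.7663 m/s².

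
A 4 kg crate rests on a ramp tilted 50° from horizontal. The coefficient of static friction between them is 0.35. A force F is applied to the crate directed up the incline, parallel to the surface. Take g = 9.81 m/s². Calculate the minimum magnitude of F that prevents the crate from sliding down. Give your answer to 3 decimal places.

The normal force is N = mg cos 50° = 25.223 N. With F at its minimum the crate is on the verge of sliding down, so static friction is at its maximum μ_s N = 0.35 × 25.223 = 8.828 N and acts up the slope.
Equilibrium along the incline: F + μ_s N = mg sin 50°, so F = 30.060 − 8.828 = 21.232 N.

21.232 N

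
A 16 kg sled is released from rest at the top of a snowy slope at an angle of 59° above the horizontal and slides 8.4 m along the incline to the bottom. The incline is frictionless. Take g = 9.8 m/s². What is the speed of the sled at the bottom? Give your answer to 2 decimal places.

11.88 m/s

The weight component along the incline is mg sin 59° = 134.404 N and the normal force is N = mg cos 59° = 80.758 N.
With no friction, a = g sin 59° = 8.4002 m/s².
Starting from rest over a distance of 8.4 m, v² = 2aL = 2 × 8.4002 × 8.4 = 141.1234, so v = 11.8795 m/s.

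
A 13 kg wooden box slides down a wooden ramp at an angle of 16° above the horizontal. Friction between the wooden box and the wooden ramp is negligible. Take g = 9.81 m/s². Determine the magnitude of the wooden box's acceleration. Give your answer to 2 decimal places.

Resolving the weight along the incline: the component pulling the wooden box down the slope is mg sin 16° = 13 × 9.81 × 0.2756 = 35.147 N, and the normal force is N = mg cos 16° = 13 × 9.81 × 0.9613 = 122.595 N.
With no friction the net force along the incline is 35.147 N, so a = g sin 16° = 35.147 / 13 = 2.7036 m/s².

2.70 m/s²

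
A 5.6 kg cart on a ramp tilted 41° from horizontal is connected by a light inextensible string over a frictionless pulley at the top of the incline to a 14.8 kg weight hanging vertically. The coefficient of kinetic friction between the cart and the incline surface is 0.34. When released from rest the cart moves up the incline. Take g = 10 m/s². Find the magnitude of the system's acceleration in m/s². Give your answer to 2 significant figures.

4.7 m/s²

For the cart on the incline: the weight component along the slope is m₁g sin 41° = 5.6 × 10 × 0.6561 = 36.742 N and the normal force is N = m₁g cos 41° = 42.264 N.
Kinetic friction opposes the cart's motion up the incline: f = μN = 0.34 × 42.264 = 14.370 N acting down the slope.
Newton's second law for the cart (up-slope positive): T − 36.742 − 14.370 = 5.6 a. For the hanging weight (downward positive): 14.8 × 10 − T = 14.8 a.
Adding the two equations eliminates T: 96.888 = 20.4 a, so a = 4.7494 m/s².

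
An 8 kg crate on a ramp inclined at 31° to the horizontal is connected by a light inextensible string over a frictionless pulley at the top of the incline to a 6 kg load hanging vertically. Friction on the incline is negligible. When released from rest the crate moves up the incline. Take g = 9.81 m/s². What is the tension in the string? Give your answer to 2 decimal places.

For the crate on the incline: the weight component along the slope is m₁g sin 31° = 8 × 9.81 × 0.5150 = 40.417 N and the normal force is N = m₁g cos 31° = 67.270 N.
Newton's second law for the crate (up-slope positive): T − 40.417 = 8 a. For the hanging load (downward positive): 6 × 9.81 − T = 6 a.
Adding the two equations eliminates T: 18.443 = 14 a, so a = 1.3174 m/s².
Then from the hanging load's equation, T = 6 × (9.81 − 1.3174) = 50.956 N.

50.96 N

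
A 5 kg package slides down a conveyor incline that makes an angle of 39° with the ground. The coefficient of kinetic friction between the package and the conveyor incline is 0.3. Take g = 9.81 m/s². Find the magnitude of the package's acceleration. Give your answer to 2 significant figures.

3.9 m/s²

Resolving the weight along the incline: the component pulling the package down the slope is mg sin 39° = 5 × 9.81 × 0.6293 = 30.867 N, and the normal force is N = mg cos 39° = 5 × 9.81 × 0.7771 = 38.117 N.
Kinetic friction acts up the slope with magnitude f = μN = 0.3 × 38.117 = 11.435 N.
Net force along the incline is 30.867 − 11.435 = 19.432 N, so a = 19.432 / 5 = 3.8864 m/s².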